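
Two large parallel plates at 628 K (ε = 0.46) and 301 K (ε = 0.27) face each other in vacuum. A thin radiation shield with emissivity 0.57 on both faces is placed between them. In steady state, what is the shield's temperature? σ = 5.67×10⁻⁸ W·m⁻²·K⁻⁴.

In steady state the net flux on the hot side equals that on the cold side.
σ(T₁⁴−T_s⁴)/D₁ = σ(T_s⁴−T₂⁴)/D₂, with D₁ = 1/ε₁+1/ε_s−1 = 2.928, D₂ = 1/ε_s+1/ε₂−1 = 4.458.
Solve for T_s⁴: T_s⁴ = (D₂·T₁⁴ + D₁·T₂⁴)/(D₁+D₂) = 9.713×10¹⁰ K⁴.

T_s ≈ 558 K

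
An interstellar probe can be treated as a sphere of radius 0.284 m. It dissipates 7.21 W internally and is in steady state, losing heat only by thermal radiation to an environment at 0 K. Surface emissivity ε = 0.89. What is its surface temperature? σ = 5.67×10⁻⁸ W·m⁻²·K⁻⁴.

T ≈ 109 K

Steady state: internal power = radiated power, P = εσA T⁴.
Radiating area A = 4πr² = 1.014 m².
T⁴ = P/(εσA) = 7.21/(0.89·5.67×10⁻⁸·1.014) = 1.410×10⁸ K⁴.
T = (1.410×10⁸)^(1/4).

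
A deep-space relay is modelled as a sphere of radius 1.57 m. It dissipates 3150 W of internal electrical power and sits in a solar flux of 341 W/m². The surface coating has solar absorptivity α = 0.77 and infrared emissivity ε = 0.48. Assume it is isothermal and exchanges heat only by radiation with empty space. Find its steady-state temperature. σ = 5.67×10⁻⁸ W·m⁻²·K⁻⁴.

T ≈ 280 K

At steady state, absorbed solar power + internal power = radiated power.
Absorbed: α·S·A_cross = 0.77·341·7.744 = 2033 W (cross-section πr²).
Total input = 2033 + 3150 = 5183 W.
Radiated: εσ·A_surf·T⁴ with A_surf = 4πr² = 30.97 m².
T⁴ = 5183/(0.48·5.67×10⁻⁸·30.97) = 6.149×10⁹ K⁴.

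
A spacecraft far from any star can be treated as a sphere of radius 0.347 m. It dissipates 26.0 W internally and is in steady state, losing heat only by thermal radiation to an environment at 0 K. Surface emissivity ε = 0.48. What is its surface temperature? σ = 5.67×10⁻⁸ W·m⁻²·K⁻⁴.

Steady state: internal power = radiated power, P = εσA T⁴.
Radiating area A = 4πr² = 1.513 m².
T⁴ = P/(εσA) = 26.0/(0.48·5.67×10⁻⁸·1.513) = 6.314×10⁸ K⁴.
T = (6.314×10⁸)^(1/4).

T ≈ 159 K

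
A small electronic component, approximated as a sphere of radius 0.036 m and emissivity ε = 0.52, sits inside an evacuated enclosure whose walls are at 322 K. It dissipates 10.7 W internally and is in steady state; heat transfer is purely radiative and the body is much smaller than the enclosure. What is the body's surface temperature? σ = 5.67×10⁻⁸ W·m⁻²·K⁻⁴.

For a small grey body in a large enclosure, net radiated power = εσA(T⁴ − T_w⁴).
Steady state: P = εσA(T⁴ − T_w⁴) with A = 4πr² = 0.01629 m².
T⁴ = P/(εσA) + T_w⁴ = 10.7/(0.52·5.67×10⁻⁸·0.01629) + (322)⁴
    = 2.228×10¹⁰ + 1.075×10¹⁰ = 3.303×10¹⁰ K⁴.

T ≈ 426 K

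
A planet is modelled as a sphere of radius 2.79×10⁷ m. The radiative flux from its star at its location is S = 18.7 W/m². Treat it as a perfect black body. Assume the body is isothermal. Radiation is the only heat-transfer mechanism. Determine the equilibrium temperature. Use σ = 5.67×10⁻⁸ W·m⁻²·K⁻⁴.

At equilibrium, absorbed power = emitted power.
Absorbing cross-section = πr² = 2.445×10¹⁵ m²; emitting surface = 4πr² = 9.782×10¹⁵ m² (ratio 4).
S·A_cross = εσ·A_surf·T⁴  ⇒  T⁴ = S/(4σ).
T⁴ = 1.00·18.7/(4·5.67×10⁻⁸) = 8.245×10⁷ K⁴.
T = (8.245×10⁷)^(1/4).

T ≈ 95.3 K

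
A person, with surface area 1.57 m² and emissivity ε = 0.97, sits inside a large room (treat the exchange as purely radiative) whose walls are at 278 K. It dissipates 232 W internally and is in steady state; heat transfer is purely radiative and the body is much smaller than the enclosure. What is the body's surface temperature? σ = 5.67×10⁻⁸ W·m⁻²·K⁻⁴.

For a small grey body in a large enclosure, net radiated power = εσA(T⁴ − T_w⁴).
Steady state: P = εσA(T⁴ − T_w⁴) with A = 1.57 m².
T⁴ = P/(εσA) + T_w⁴ = 232/(0.97·5.67×10⁻⁸·1.570) + (278)⁴
    = 2.687×10⁹ + 5.973×10⁹ = 8.660×10⁹ K⁴.

T ≈ 305 K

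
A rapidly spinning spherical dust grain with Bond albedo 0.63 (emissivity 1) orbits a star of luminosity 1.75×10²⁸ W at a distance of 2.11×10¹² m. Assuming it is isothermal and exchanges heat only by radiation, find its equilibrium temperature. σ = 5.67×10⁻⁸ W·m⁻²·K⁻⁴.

T ≈ 150 K

First find the stellar flux at distance d: S = L/(4πd²) = 1.75×10²⁸/(4π·(2.11×10¹²)²) = 312.8 W/m².
For an isothermal sphere, absorbed (1−a)S·πr² = emitted σ·4πr²·T⁴, so T⁴ = (1−a)S/(4σ).
T⁴ = 0.370·312.8/(4·5.67×10⁻⁸) = 5.103×10⁸ K⁴.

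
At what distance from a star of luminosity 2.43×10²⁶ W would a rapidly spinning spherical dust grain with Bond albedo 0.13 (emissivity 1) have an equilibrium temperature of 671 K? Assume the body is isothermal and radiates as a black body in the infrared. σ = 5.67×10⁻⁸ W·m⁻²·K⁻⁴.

For an isothermal black-emitting sphere, (1−a)S·πr² = σ·4πr²·T⁴ ⇒ S = 4σT⁴/(1−a).
S = 4·5.67×10⁻⁸·(671)⁴/0.870 = 52850 W/m².
Flux falls as S = L/(4πd²), so d = √(L/(4πS)) = √(2.43×10²⁶/(4π·52850)).

d ≈ 1.91×10¹⁰ m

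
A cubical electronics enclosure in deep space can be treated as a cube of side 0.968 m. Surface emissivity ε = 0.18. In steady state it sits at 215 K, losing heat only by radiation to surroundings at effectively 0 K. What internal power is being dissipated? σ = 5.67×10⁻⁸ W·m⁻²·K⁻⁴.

P ≈ 123 W

Steady state: P = εσA T⁴.
A = 6L² = 5.622 m²; T⁴ = (215)⁴ = 2.137×10⁹ K⁴.
P = 0.18 × 5.67×10⁻⁸ × 5.622 × 2.137×10⁹.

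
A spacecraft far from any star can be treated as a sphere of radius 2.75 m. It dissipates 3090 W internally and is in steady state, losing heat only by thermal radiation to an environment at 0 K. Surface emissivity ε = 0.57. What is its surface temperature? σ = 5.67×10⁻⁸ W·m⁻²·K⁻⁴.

Steady state: internal power = radiated power, P = εσA T⁴.
Radiating area A = 4πr² = 95.03 m².
T⁴ = P/(εσA) = 3090/(0.57·5.67×10⁻⁸·95.03) = 1.006×10⁹ K⁴.
T = (1.006×10⁹)^(1/4).

T ≈ 178 K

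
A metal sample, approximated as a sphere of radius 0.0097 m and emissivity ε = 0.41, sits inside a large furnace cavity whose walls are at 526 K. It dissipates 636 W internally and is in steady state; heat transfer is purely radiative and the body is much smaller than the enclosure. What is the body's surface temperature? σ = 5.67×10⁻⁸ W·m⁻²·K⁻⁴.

For a small grey body in a large enclosure, net radiated power = εσA(T⁴ − T_w⁴).
Steady state: P = εσA(T⁴ − T_w⁴) with A = 4πr² = 0.001182 m².
T⁴ = P/(εσA) + T_w⁴ = 636/(0.41·5.67×10⁻⁸·0.001182) + (526)⁴
    = 2.314×10¹³ + 7.655×10¹⁰ = 2.322×10¹³ K⁴.

T ≈ 2200 K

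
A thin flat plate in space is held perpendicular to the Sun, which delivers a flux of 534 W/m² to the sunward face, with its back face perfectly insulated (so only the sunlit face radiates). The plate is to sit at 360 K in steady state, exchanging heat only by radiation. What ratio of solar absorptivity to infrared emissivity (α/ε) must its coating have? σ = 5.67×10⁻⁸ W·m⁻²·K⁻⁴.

Balance: αS·A = εσ·1A·T⁴ ⇒ α/ε = σT⁴/S.
α/ε = 5.67×10⁻⁸·(360)⁴/534 = 5.67×10⁻⁸·1.680×10¹⁰/534.

α/ε ≈ 1.78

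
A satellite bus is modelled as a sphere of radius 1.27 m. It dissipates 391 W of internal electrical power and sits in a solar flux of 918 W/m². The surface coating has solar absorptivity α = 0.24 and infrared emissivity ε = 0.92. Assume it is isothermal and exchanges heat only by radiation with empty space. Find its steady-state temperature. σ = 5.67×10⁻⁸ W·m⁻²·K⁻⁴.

At steady state, absorbed solar power + internal power = radiated power.
Absorbed: α·S·A_cross = 0.24·918·5.067 = 1116 W (cross-section πr²).
Total input = 1116 + 391 = 1507 W.
Radiated: εσ·A_surf·T⁴ with A_surf = 4πr² = 20.27 m².
T⁴ = 1507/(0.92·5.67×10⁻⁸·20.27) = 1.426×10⁹ K⁴.

T ≈ 194 K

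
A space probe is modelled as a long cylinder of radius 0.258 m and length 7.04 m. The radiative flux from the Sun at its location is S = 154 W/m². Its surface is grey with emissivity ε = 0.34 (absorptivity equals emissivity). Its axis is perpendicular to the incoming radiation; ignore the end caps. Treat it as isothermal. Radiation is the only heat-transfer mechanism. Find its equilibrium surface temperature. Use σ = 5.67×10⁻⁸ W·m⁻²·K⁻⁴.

At equilibrium, absorbed power = emitted power.
Absorbing cross-section = 2rL = 3.633 m²; emitting surface = 2πrL = 11.41 m² (ratio π).
εS·A_cross = εσ·A_surf·T⁴  ⇒  T⁴ = S/(πσ)   (ε cancels).
T⁴ = 154/(π·5.67×10⁻⁸) = 8.645×10⁸ K⁴.
T = (8.645×10⁸)^(1/4).

T ≈ 171 K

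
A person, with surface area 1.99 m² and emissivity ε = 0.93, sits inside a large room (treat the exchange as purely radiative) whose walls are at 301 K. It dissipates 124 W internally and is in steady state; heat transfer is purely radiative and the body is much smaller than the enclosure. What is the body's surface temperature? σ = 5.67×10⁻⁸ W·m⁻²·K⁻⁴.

For a small grey body in a large enclosure, net radiated power = εσA(T⁴ − T_w⁴).
Steady state: P = εσA(T⁴ − T_w⁴) with A = 1.99 m².
T⁴ = P/(εσA) + T_w⁴ = 124/(0.93·5.67×10⁻⁸·1.990) + (301)⁴
    = 1.182×10⁹ + 8.209×10⁹ = 9.390×10⁹ K⁴.

T ≈ 311 K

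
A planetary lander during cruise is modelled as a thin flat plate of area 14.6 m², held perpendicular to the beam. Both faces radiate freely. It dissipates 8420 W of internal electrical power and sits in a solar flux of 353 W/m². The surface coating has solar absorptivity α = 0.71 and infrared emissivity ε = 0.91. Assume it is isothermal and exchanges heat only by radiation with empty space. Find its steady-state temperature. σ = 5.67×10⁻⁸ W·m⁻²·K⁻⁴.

T ≈ 299 K

At steady state, absorbed solar power + internal power = radiated power.
Absorbed: α·S·A_cross = 0.71·353·14.60 = 3659 W (cross-section A).
Total input = 3659 + 8420 = 12080 W.
Radiated: εσ·A_surf·T⁴ with A_surf = 2A = 29.20 m².
T⁴ = 12080/(0.91·5.67×10⁻⁸·29.20) = 8.017×10⁹ K⁴.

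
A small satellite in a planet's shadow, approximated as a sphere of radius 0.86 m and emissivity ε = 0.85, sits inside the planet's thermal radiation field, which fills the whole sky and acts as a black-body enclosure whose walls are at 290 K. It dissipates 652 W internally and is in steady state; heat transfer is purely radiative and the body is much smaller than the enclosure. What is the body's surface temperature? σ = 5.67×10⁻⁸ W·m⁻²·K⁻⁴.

For a small grey body in a large enclosure, net radiated power = εσA(T⁴ − T_w⁴).
Steady state: P = εσA(T⁴ − T_w⁴) with A = 4πr² = 9.294 m².
T⁴ = P/(εσA) + T_w⁴ = 652/(0.85·5.67×10⁻⁸·9.294) + (290)⁴
    = 1.456×10⁹ + 7.073×10⁹ = 8.528×10⁹ K⁴.

T ≈ 304 K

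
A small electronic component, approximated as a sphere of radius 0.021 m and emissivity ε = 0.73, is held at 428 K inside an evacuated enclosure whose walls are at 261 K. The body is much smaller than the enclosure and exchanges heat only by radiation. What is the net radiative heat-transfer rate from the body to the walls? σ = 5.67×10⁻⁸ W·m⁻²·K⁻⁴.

P_net ≈ 6.63 W

For a small grey body in a large enclosure: P_net = εσA(T_body⁴ − T_wall⁴).
A = 4πr² = 0.005542 m²; T_body⁴ − T_wall⁴ = 3.356×10¹⁰ − 4.640×10⁹ = 2.892×10¹⁰ K⁴.
|P_net| = 0.73·5.67×10⁻⁸·0.005542·2.892×10¹⁰.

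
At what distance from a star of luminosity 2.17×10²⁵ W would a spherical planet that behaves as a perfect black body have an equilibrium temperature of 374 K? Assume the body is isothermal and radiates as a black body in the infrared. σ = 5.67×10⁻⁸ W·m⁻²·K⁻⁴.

d ≈ 1.97×10¹⁰ m

For an isothermal black-emitting sphere, (1−a)S·πr² = σ·4πr²·T⁴ ⇒ S = 4σT⁴/(1−a).
S = 4·5.67×10⁻⁸·(374)⁴/1.00 = 4437 W/m².
Flux falls as S = L/(4πd²), so d = √(L/(4πS)) = √(2.17×10²⁵/(4π·4437)).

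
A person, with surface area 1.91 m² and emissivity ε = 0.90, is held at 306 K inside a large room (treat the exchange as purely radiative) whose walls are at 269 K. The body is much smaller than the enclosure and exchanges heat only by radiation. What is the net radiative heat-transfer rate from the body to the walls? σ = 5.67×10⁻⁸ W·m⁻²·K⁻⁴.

P_net ≈ 344 W

For a small grey body in a large enclosure: P_net = εσA(T_body⁴ − T_wall⁴).
A = 1.91 m²; T_body⁴ − T_wall⁴ = 8.768×10⁹ − 5.236×10⁹ = 3.532×10⁹ K⁴.
|P_net| = 0.90·5.67×10⁻⁸·1.910·3.532×10⁹.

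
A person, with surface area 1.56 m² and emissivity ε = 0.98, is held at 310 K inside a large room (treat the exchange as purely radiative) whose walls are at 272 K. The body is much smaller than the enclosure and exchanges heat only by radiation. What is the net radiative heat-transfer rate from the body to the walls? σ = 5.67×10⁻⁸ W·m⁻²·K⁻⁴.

For a small grey body in a large enclosure: P_net = εσA(T_body⁴ − T_wall⁴).
A = 1.56 m²; T_body⁴ − T_wall⁴ = 9.235×10⁹ − 5.474×10⁹ = 3.762×10⁹ K⁴.
|P_net| = 0.98·5.67×10⁻⁸·1.560·3.762×10⁹.

P_net ≈ 326 W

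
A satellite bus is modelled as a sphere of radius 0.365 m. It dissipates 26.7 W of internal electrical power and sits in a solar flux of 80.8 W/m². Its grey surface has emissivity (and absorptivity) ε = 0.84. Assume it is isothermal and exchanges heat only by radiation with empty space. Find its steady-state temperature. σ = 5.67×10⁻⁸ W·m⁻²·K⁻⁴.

At steady state, absorbed solar power + internal power = radiated power.
Absorbed: α·S·A_cross = 0.84·80.8·0.4185 = 28.41 W (cross-section πr²).
Total input = 28.41 + 26.7 = 55.11 W.
Radiated: εσ·A_surf·T⁴ with A_surf = 4πr² = 1.674 m².
T⁴ = 55.11/(0.84·5.67×10⁻⁸·1.674) = 6.911×10⁸ K⁴.

T ≈ 162 K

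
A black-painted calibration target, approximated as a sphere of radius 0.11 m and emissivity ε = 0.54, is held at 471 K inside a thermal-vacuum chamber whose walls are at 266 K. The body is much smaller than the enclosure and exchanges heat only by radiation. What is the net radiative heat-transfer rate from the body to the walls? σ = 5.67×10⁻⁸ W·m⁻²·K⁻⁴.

P_net ≈ 206 W

For a small grey body in a large enclosure: P_net = εσA(T_body⁴ − T_wall⁴).
A = 4πr² = 0.1521 m²; T_body⁴ − T_wall⁴ = 4.921×10¹⁰ − 5.006×10⁹ = 4.421×10¹⁰ K⁴.
|P_net| = 0.54·5.67×10⁻⁸·0.1521·4.421×10¹⁰.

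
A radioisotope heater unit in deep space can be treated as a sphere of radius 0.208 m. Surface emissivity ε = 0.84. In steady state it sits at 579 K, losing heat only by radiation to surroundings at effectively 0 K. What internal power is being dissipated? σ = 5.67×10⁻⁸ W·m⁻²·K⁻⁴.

Steady state: P = εσA T⁴.
A = 4πr² = 0.5437 m²; T⁴ = (579)⁴ = 1.124×10¹¹ K⁴.
P = 0.84 × 5.67×10⁻⁸ × 0.5437 × 1.124×10¹¹.

P ≈ 2910 W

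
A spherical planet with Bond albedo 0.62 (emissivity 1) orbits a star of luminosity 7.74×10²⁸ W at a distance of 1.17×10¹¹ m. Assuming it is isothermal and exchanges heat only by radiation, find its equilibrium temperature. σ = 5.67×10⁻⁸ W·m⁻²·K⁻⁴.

First find the stellar flux at distance d: S = L/(4πd²) = 7.74×10²⁸/(4π·(1.17×10¹¹)²) = 4.499×10⁵ W/m².
For an isothermal sphere, absorbed (1−a)S·πr² = emitted σ·4πr²·T⁴, so T⁴ = (1−a)S/(4σ).
T⁴ = 0.380·4.499×10⁵/(4·5.67×10⁻⁸) = 7.539×10¹¹ K⁴.

T ≈ 932 K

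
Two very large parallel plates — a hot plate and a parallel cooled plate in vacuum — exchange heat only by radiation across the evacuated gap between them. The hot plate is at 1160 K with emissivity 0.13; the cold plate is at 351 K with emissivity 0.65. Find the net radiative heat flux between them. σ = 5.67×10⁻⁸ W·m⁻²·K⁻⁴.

q ≈ 12400 W/m²

For two infinite grey parallel plates, q = σ(T₁⁴ − T₂⁴)/(1/ε₁ + 1/ε₂ − 1).
T₁⁴ − T₂⁴ = 1.811×10¹² − 1.518×10¹⁰ = 1.795×10¹² K⁴.
1/ε₁ + 1/ε₂ − 1 = 7.692 + 1.538 − 1 = 8.231.
q = 5.67×10⁻⁸ × 1.795×10¹² / 8.231.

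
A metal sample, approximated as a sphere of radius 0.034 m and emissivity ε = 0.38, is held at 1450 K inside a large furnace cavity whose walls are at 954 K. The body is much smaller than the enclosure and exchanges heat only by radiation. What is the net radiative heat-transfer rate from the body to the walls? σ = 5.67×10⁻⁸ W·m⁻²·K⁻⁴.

For a small grey body in a large enclosure: P_net = εσA(T_body⁴ − T_wall⁴).
A = 4πr² = 0.01453 m²; T_body⁴ − T_wall⁴ = 4.421×10¹² − 8.283×10¹¹ = 3.592×10¹² K⁴.
|P_net| = 0.38·5.67×10⁻⁸·0.01453·3.592×10¹².

P_net ≈ 1120 W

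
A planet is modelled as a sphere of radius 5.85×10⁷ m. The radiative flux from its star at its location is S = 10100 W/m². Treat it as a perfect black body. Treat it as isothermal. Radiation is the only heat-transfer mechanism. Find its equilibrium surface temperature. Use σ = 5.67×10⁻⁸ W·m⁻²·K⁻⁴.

T ≈ 459 K

At equilibrium, absorbed power = emitted power.
Absorbing cross-section = πr² = 1.075×10¹⁶ m²; emitting surface = 4πr² = 4.301×10¹⁶ m² (ratio 4).
S·A_cross = εσ·A_surf·T⁴  ⇒  T⁴ = S/(4σ).
T⁴ = 1.00·10100/(4·5.67×10⁻⁸) = 4.453×10¹⁰ K⁴.
T = (4.453×10¹⁰)^(1/4).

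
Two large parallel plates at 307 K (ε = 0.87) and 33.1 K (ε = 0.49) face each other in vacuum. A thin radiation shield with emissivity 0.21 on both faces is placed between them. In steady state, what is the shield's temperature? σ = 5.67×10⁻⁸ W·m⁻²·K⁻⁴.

In steady state the net flux on the hot side equals that on the cold side.
σ(T₁⁴−T_s⁴)/D₁ = σ(T_s⁴−T₂⁴)/D₂, with D₁ = 1/ε₁+1/ε_s−1 = 4.911, D₂ = 1/ε_s+1/ε₂−1 = 5.803.
Solve for T_s⁴: T_s⁴ = (D₂·T₁⁴ + D₁·T₂⁴)/(D₁+D₂) = 4.812×10⁹ K⁴.

T_s ≈ 263 K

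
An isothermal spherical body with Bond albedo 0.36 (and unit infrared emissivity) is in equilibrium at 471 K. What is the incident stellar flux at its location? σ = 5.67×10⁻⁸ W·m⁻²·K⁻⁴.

(1−a)S·πr² = σ·4πr²·T⁴ ⇒ S = 4σT⁴/(1−a).
S = 4·5.67×10⁻⁸·4.921×10¹⁰/0.640.

S ≈ 17400 W/m²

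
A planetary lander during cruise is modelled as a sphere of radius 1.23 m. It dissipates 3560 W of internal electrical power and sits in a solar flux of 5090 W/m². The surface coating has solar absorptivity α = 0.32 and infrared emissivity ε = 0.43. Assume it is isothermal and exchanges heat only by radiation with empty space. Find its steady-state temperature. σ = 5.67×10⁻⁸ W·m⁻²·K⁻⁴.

T ≈ 395 K

At steady state, absorbed solar power + internal power = radiated power.
Absorbed: α·S·A_cross = 0.32·5090·4.753 = 7742 W (cross-section πr²).
Total input = 7742 + 3560 = 11300 W.
Radiated: εσ·A_surf·T⁴ with A_surf = 4πr² = 19.01 m².
T⁴ = 11300/(0.43·5.67×10⁻⁸·19.01) = 2.438×10¹⁰ K⁴.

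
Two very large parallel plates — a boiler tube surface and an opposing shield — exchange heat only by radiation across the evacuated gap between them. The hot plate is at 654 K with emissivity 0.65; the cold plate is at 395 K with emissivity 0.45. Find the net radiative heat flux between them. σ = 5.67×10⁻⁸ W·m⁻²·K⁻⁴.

q ≈ 3260 W/m²

For two infinite grey parallel plates, q = σ(T₁⁴ − T₂⁴)/(1/ε₁ + 1/ε₂ − 1).
T₁⁴ − T₂⁴ = 1.829×10¹¹ − 2.434×10¹⁰ = 1.586×10¹¹ K⁴.
1/ε₁ + 1/ε₂ − 1 = 1.538 + 2.222 − 1 = 2.761.
q = 5.67×10⁻⁸ × 1.586×10¹¹ / 2.761.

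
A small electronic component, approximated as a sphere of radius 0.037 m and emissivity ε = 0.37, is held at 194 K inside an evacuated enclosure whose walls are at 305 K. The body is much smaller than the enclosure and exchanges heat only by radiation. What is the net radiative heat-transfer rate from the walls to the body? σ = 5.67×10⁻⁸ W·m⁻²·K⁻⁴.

P_net ≈ 2.61 W

For a small grey body in a large enclosure: P_net = εσA(T_body⁴ − T_wall⁴).
A = 4πr² = 0.01720 m²; T_body⁴ − T_wall⁴ = 1.416×10⁹ − 8.654×10⁹ = -7.237×10⁹ K⁴.
|P_net| = 0.37·5.67×10⁻⁸·0.01720·7.237×10⁹.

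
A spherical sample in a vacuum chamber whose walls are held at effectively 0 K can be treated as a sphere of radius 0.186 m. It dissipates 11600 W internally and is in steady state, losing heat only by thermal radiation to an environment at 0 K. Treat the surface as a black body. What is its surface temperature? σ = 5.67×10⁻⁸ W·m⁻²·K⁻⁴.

T ≈ 828 K

Steady state: internal power = radiated power, P = εσA T⁴.
Radiating area A = 4πr² = 0.4347 m².
T⁴ = P/(εσA) = 11600/(1.0·5.67×10⁻⁸·0.4347) = 4.706×10¹¹ K⁴.
T = (4.706×10¹¹)^(1/4).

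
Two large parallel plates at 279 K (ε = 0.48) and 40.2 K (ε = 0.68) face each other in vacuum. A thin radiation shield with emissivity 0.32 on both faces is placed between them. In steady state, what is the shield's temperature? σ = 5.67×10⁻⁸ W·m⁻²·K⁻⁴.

T_s ≈ 230 K

In steady state the net flux on the hot side equals that on the cold side.
σ(T₁⁴−T_s⁴)/D₁ = σ(T_s⁴−T₂⁴)/D₂, with D₁ = 1/ε₁+1/ε_s−1 = 4.208, D₂ = 1/ε_s+1/ε₂−1 = 3.596.
Solve for T_s⁴: T_s⁴ = (D₂·T₁⁴ + D₁·T₂⁴)/(D₁+D₂) = 2.793×10⁹ K⁴.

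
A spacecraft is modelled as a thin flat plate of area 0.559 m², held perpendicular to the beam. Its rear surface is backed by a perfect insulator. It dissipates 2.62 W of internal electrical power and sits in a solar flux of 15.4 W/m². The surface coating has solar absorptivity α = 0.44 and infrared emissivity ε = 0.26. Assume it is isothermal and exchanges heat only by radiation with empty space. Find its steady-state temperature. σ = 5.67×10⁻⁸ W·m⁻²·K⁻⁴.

At steady state, absorbed solar power + internal power = radiated power.
Absorbed: α·S·A_cross = 0.44·15.4·0.5590 = 3.788 W (cross-section A).
Total input = 3.788 + 2.62 = 6.408 W.
Radiated: εσ·A_surf·T⁴ with A_surf = A = 0.5590 m².
T⁴ = 6.408/(0.26·5.67×10⁻⁸·0.5590) = 7.776×10⁸ K⁴.

T ≈ 167 K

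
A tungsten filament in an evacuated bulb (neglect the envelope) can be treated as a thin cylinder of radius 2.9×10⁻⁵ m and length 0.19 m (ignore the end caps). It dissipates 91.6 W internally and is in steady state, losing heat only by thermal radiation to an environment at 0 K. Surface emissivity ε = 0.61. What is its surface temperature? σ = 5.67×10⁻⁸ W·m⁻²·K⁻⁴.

T ≈ 2960 K

Steady state: internal power = radiated power, P = εσA T⁴.
Radiating area A = 2πrL = 3.462×10⁻⁵ m².
T⁴ = P/(εσA) = 91.6/(0.61·5.67×10⁻⁸·3.462×10⁻⁵) = 7.650×10¹³ K⁴.
T = (7.650×10¹³)^(1/4).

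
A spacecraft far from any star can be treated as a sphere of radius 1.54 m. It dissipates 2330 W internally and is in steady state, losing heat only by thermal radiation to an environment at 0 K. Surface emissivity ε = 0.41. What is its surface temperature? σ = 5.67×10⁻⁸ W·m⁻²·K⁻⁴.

T ≈ 241 K

Steady state: internal power = radiated power, P = εσA T⁴.
Radiating area A = 4πr² = 29.80 m².
T⁴ = P/(εσA) = 2330/(0.41·5.67×10⁻⁸·29.80) = 3.363×10⁹ K⁴.
T = (3.363×10⁹)^(1/4).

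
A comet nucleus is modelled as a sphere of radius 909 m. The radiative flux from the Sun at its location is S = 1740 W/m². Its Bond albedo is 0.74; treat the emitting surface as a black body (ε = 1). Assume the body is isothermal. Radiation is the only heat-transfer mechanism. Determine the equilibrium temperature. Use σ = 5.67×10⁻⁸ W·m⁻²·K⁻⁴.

At equilibrium, absorbed power = emitted power.
Absorbing cross-section = πr² = 2.596×10⁶ m²; emitting surface = 4πr² = 1.038×10⁷ m² (ratio 4).
(1−a)S·A_cross = εσ·A_surf·T⁴  ⇒  T⁴ = (1−a)S/(4σ).
T⁴ = 0.260·1740/(4·5.67×10⁻⁸) = 1.995×10⁹ K⁴.
T = (1.995×10⁹)^(1/4).

T ≈ 211 K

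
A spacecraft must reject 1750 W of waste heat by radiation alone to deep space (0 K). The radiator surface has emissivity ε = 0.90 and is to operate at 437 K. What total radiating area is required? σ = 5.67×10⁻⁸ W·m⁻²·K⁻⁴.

A ≈ 0.940 m²

P = εσA T⁴ ⇒ A = P/(εσT⁴).
T⁴ = 3.647×10¹⁰ K⁴.
A = 1750/(0.90 × 5.67×10⁻⁸ × 3.647×10¹⁰).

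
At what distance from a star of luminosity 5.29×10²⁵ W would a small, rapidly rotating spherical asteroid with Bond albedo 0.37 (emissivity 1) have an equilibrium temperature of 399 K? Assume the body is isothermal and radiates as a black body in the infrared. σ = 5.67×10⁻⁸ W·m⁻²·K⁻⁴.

d ≈ 2.15×10¹⁰ m

For an isothermal black-emitting sphere, (1−a)S·πr² = σ·4πr²·T⁴ ⇒ S = 4σT⁴/(1−a).
S = 4·5.67×10⁻⁸·(399)⁴/0.630 = 9124 W/m².
Flux falls as S = L/(4πd²), so d = √(L/(4πS)) = √(5.29×10²⁵/(4π·9124)).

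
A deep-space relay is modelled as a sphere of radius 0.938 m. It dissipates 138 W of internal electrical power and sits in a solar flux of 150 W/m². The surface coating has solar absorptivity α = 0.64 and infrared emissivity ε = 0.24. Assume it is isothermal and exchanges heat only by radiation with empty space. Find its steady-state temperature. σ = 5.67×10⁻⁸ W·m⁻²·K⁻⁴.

T ≈ 228 K

At steady state, absorbed solar power + internal power = radiated power.
Absorbed: α·S·A_cross = 0.64·150·2.764 = 265.4 W (cross-section πr²).
Total input = 265.4 + 138 = 403.4 W.
Radiated: εσ·A_surf·T⁴ with A_surf = 4πr² = 11.06 m².
T⁴ = 403.4/(0.24·5.67×10⁻⁸·11.06) = 2.681×10⁹ K⁴.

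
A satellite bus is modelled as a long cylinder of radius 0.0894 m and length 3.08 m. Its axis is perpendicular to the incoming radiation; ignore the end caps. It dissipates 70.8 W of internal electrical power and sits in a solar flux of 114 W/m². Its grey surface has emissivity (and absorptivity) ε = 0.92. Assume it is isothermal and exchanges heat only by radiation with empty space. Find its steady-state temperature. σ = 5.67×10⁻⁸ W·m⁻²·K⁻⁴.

T ≈ 194 K

At steady state, absorbed solar power + internal power = radiated power.
Absorbed: α·S·A_cross = 0.92·114·0.5507 = 57.76 W (cross-section 2rL).
Total input = 57.76 + 70.8 = 128.6 W.
Radiated: εσ·A_surf·T⁴ with A_surf = 2πrL = 1.730 m².
T⁴ = 128.6/(0.92·5.67×10⁻⁸·1.730) = 1.424×10⁹ K⁴.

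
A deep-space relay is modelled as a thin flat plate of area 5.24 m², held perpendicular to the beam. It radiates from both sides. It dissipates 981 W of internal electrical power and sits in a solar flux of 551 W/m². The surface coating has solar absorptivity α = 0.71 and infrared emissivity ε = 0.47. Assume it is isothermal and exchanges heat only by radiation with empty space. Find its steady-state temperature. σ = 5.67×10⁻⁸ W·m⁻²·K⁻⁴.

At steady state, absorbed solar power + internal power = radiated power.
Absorbed: α·S·A_cross = 0.71·551·5.240 = 2050 W (cross-section A).
Total input = 2050 + 981 = 3031 W.
Radiated: εσ·A_surf·T⁴ with A_surf = 2A = 10.48 m².
T⁴ = 3031/(0.47·5.67×10⁻⁸·10.48) = 1.085×10¹⁰ K⁴.

T ≈ 323 K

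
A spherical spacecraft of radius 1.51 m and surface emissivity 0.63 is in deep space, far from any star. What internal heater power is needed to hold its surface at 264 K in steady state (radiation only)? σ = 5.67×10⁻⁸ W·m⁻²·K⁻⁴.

P = εσ·4πr²·T⁴.
4πr² = 28.65 m²; T⁴ = 4.858×10⁹ K⁴.
P = 0.63·5.67×10⁻⁸·28.65·4.858×10⁹.

P ≈ 4970 W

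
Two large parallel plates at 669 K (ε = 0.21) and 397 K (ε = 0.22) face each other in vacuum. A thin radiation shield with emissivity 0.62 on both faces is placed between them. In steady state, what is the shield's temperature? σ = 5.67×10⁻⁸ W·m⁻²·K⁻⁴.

T_s ≈ 577 K

In steady state the net flux on the hot side equals that on the cold side.
σ(T₁⁴−T_s⁴)/D₁ = σ(T_s⁴−T₂⁴)/D₂, with D₁ = 1/ε₁+1/ε_s−1 = 5.375, D₂ = 1/ε_s+1/ε₂−1 = 5.158.
Solve for T_s⁴: T_s⁴ = (D₂·T₁⁴ + D₁·T₂⁴)/(D₁+D₂) = 1.108×10¹¹ K⁴.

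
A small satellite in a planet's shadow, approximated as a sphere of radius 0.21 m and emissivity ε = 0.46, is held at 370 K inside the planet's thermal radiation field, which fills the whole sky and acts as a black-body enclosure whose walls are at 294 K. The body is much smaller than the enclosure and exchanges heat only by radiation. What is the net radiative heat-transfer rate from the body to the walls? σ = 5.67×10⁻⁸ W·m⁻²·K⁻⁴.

P_net ≈ 163 W

For a small grey body in a large enclosure: P_net = εσA(T_body⁴ − T_wall⁴).
A = 4πr² = 0.5542 m²; T_body⁴ − T_wall⁴ = 1.874×10¹⁰ − 7.471×10⁹ = 1.127×10¹⁰ K⁴.
|P_net| = 0.46·5.67×10⁻⁸·0.5542·1.127×10¹⁰.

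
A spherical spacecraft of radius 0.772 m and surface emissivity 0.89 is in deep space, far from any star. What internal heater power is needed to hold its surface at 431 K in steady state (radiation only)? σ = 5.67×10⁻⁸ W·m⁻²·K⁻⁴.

P = εσ·4πr²·T⁴.
4πr² = 7.489 m²; T⁴ = 3.451×10¹⁰ K⁴.
P = 0.89·5.67×10⁻⁸·7.489·3.451×10¹⁰.

P ≈ 13000 W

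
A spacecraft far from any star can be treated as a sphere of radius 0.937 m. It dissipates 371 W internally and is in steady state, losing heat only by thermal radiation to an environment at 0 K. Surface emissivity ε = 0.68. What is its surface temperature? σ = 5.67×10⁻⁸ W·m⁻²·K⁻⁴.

Steady state: internal power = radiated power, P = εσA T⁴.
Radiating area A = 4πr² = 11.03 m².
T⁴ = P/(εσA) = 371/(0.68·5.67×10⁻⁸·11.03) = 8.722×10⁸ K⁴.
T = (8.722×10⁸)^(1/4).

T ≈ 172 K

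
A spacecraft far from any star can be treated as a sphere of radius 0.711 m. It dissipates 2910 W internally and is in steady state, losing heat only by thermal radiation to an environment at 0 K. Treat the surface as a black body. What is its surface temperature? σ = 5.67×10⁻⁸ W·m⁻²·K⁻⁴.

Steady state: internal power = radiated power, P = εσA T⁴.
Radiating area A = 4πr² = 6.353 m².
T⁴ = P/(εσA) = 2910/(1.0·5.67×10⁻⁸·6.353) = 8.079×10⁹ K⁴.
T = (8.079×10⁹)^(1/4).

T ≈ 300 K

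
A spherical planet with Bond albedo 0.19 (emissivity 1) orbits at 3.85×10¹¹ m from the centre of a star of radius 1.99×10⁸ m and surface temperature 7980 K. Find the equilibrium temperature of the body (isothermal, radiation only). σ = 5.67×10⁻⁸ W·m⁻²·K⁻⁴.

T ≈ 122 K

The star's surface emits σT_*⁴; at distance d the flux is S = σT_*⁴(R_*/d)².
S = 5.67×10⁻⁸·(7980)⁴·(1.99×10⁸/3.85×10¹¹)² = 61.43 W/m².
For an isothermal sphere T⁴ = (1−a)S/(4σ) = 2.194×10⁸ K⁴.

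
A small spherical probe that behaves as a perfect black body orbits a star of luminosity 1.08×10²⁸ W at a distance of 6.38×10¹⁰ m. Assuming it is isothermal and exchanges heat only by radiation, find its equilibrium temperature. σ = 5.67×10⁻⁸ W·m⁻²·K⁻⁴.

T ≈ 982 K

First find the stellar flux at distance d: S = L/(4πd²) = 1.08×10²⁸/(4π·(6.38×10¹⁰)²) = 2.111×10⁵ W/m².
For an isothermal sphere, absorbed (1−a)S·πr² = emitted σ·4πr²·T⁴, so T⁴ = (1−a)S/(4σ).
T⁴ = 1.00·2.111×10⁵/(4·5.67×10⁻⁸) = 9.310×10¹¹ K⁴.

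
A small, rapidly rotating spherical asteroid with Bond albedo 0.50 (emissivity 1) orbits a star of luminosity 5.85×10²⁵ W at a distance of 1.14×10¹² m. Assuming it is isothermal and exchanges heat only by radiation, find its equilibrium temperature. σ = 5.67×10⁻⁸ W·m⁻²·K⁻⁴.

First find the stellar flux at distance d: S = L/(4πd²) = 5.85×10²⁵/(4π·(1.14×10¹²)²) = 3.582 W/m².
For an isothermal sphere, absorbed (1−a)S·πr² = emitted σ·4πr²·T⁴, so T⁴ = (1−a)S/(4σ).
T⁴ = 0.500·3.582/(4·5.67×10⁻⁸) = 7.897×10⁶ K⁴.

T ≈ 53.0 K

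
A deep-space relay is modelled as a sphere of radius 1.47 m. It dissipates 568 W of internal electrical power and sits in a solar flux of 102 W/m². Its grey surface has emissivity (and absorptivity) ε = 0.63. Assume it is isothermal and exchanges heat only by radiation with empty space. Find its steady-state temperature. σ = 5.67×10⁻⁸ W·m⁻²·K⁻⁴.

T ≈ 179 K

At steady state, absorbed solar power + internal power = radiated power.
Absorbed: α·S·A_cross = 0.63·102·6.789 = 436.2 W (cross-section πr²).
Total input = 436.2 + 568 = 1004 W.
Radiated: εσ·A_surf·T⁴ with A_surf = 4πr² = 27.15 m².
T⁴ = 1004/(0.63·5.67×10⁻⁸·27.15) = 1.035×10⁹ K⁴.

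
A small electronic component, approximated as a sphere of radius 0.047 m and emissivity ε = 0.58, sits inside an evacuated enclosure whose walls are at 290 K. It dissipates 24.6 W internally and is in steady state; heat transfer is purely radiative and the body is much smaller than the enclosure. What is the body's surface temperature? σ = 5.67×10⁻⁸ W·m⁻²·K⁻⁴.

For a small grey body in a large enclosure, net radiated power = εσA(T⁴ − T_w⁴).
Steady state: P = εσA(T⁴ − T_w⁴) with A = 4πr² = 0.02776 m².
T⁴ = P/(εσA) + T_w⁴ = 24.6/(0.58·5.67×10⁻⁸·0.02776) + (290)⁴
    = 2.695×10¹⁰ + 7.073×10⁹ = 3.402×10¹⁰ K⁴.

T ≈ 429 K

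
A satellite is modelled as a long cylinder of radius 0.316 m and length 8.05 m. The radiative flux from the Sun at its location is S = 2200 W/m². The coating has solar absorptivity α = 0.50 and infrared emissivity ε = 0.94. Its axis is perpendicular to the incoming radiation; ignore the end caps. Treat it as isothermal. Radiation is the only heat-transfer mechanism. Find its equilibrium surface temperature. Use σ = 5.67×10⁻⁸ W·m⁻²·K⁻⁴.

At equilibrium, absorbed power = emitted power.
Absorbing cross-section = 2rL = 5.088 m²; emitting surface = 2πrL = 15.98 m² (ratio π).
αS·A_cross = εσ·A_surf·T⁴  ⇒  T⁴ = αS/(ε·πσ).
T⁴ = 0.500·2200/(0.94·π·5.67×10⁻⁸) = 6.569×10⁹ K⁴.
T = (6.569×10⁹)^(1/4).

T ≈ 285 K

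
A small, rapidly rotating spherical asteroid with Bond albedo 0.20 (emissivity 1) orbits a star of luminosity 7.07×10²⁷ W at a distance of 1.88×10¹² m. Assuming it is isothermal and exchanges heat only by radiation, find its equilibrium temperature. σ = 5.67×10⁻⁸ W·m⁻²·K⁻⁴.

T ≈ 154 K

First find the stellar flux at distance d: S = L/(4πd²) = 7.07×10²⁷/(4π·(1.88×10¹²)²) = 159.2 W/m².
For an isothermal sphere, absorbed (1−a)S·πr² = emitted σ·4πr²·T⁴, so T⁴ = (1−a)S/(4σ).
T⁴ = 0.800·159.2/(4·5.67×10⁻⁸) = 5.615×10⁸ K⁴.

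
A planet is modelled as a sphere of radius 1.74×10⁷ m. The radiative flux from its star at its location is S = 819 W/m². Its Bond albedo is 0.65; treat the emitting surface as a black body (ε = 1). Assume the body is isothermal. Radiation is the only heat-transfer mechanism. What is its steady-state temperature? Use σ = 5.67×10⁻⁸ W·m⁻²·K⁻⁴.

At equilibrium, absorbed power = emitted power.
Absorbing cross-section = πr² = 9.511×10¹⁴ m²; emitting surface = 4πr² = 3.805×10¹⁵ m² (ratio 4).
(1−a)S·A_cross = εσ·A_surf·T⁴  ⇒  T⁴ = (1−a)S/(4σ).
T⁴ = 0.350·819/(4·5.67×10⁻⁸) = 1.264×10⁹ K⁴.
T = (1.264×10⁹)^(1/4).

T ≈ 189 K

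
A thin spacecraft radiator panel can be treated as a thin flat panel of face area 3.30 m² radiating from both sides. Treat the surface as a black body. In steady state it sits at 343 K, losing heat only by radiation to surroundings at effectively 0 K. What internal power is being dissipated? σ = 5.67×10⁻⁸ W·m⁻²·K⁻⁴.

Steady state: P = εσA T⁴.
A = 2·3.30 = 6.600 m²; T⁴ = (343)⁴ = 1.384×10¹⁰ K⁴.
P = 1.0 × 5.67×10⁻⁸ × 6.600 × 1.384×10¹⁰.

P ≈ 5180 W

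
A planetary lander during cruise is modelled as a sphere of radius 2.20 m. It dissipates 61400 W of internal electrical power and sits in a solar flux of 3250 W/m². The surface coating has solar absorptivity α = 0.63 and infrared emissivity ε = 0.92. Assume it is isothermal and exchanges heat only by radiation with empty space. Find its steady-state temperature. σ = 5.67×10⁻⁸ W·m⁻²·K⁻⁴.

T ≈ 413 K

At steady state, absorbed solar power + internal power = radiated power.
Absorbed: α·S·A_cross = 0.63·3250·15.21 = 31130 W (cross-section πr²).
Total input = 31130 + 61400 = 92530 W.
Radiated: εσ·A_surf·T⁴ with A_surf = 4πr² = 60.82 m².
T⁴ = 92530/(0.92·5.67×10⁻⁸·60.82) = 2.917×10¹⁰ K⁴.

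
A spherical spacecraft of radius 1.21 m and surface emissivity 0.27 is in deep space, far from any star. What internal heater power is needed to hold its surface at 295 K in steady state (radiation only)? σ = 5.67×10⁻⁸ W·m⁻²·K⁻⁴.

P ≈ 2130 W

P = εσ·4πr²·T⁴.
4πr² = 18.40 m²; T⁴ = 7.573×10⁹ K⁴.
P = 0.27·5.67×10⁻⁸·18.40·7.573×10⁹.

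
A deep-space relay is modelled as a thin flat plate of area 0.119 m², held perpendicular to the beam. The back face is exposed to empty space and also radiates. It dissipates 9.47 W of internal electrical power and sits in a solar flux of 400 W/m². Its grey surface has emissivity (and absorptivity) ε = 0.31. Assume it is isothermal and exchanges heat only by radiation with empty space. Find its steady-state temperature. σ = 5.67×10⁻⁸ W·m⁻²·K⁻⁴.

At steady state, absorbed solar power + internal power = radiated power.
Absorbed: α·S·A_cross = 0.31·400·0.1190 = 14.76 W (cross-section A).
Total input = 14.76 + 9.47 = 24.23 W.
Radiated: εσ·A_surf·T⁴ with A_surf = 2A = 0.2380 m².
T⁴ = 24.23/(0.31·5.67×10⁻⁸·0.2380) = 5.791×10⁹ K⁴.

T ≈ 276 K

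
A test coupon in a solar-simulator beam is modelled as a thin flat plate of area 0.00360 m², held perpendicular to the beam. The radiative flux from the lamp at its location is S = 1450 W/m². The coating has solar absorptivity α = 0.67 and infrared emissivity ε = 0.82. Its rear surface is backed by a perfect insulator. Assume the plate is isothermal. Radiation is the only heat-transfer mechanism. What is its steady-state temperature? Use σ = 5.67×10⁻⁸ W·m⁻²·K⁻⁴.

T ≈ 380 K

At equilibrium, absorbed power = emitted power.
Absorbing cross-section = A = 0.003600 m²; emitting surface = A = 0.003600 m² (ratio 1).
αS·A_cross = εσ·A_surf·T⁴  ⇒  T⁴ = αS/(ε·1σ).
T⁴ = 0.670·1450/(0.82·1·5.67×10⁻⁸) = 2.090×10¹⁰ K⁴.
T = (2.090×10¹⁰)^(1/4).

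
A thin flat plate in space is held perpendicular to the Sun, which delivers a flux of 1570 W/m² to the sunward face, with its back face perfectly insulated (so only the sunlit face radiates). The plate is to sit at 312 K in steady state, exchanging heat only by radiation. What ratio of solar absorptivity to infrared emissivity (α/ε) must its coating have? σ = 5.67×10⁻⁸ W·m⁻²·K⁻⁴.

Balance: αS·A = εσ·1A·T⁴ ⇒ α/ε = σT⁴/S.
α/ε = 5.67×10⁻⁸·(312)⁴/1570 = 5.67×10⁻⁸·9.476×10⁹/1570.

α/ε ≈ 0.342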